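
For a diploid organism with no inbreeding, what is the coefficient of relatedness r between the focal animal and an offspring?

One parent–offspring link: r = (1/2)^1 = 1/2.

0.5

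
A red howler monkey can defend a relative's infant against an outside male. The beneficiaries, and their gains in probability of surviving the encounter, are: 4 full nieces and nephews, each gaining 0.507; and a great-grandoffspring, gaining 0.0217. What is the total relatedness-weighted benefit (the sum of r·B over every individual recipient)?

r to a full niece or nephew = 1/4 (full aunt/uncle↔niece/nephew: two paths of length 3 through the shared grandparent pair: r = 2·(1/2)^3 = 1/4).
r to a great-grandoffspring = 1/8 (three parent–offspring links: r = (1/2)^3 = 1/8).
Summing one r·B term per recipient: 4·0.25·0.507 + 1·0.125·0.0217 = 0.5097125.

0.5097125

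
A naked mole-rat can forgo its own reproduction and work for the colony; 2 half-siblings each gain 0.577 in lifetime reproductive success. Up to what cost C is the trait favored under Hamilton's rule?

0.2885

r to a half-sibling = 1/4 (half-sibs share one parent — one path of length 2: r = (1/2)^2 = 1/4).
Hamilton's rule: n·r·B > C, so the trait is favored while C < n·r·B = 2·0.25·0.577 = 0.2885.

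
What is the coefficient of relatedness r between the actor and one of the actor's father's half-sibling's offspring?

Each parent–offspring link contributes a factor of 1/2, and independent paths through distinct common ancestors add.
Half first cousins share one grandparent — one path of length 4: r = (1/2)^4 = 1/16.

0.0625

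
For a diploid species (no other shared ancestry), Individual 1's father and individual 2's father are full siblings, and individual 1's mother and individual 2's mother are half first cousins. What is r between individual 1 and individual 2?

Relatedness sums over independent paths through distinct common ancestors.
Individual 1 and individual 2 are related in two ways: first cousins through their fathers (r = 1/8) and half second cousins through their mothers (r = 1/64).
r = 1/8 + 1/64 = 9/64 = 0.140625.

0.140625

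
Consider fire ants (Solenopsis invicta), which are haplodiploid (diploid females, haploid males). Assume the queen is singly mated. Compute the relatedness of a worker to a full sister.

Haplodiploid full sisters inherit their father's entire haploid genome identically (contributing 1/2) and on average half of their mother's contribution (1/2 · 1/2 = 1/4); r = 1/2 + 1/4 = 3/4.

0.75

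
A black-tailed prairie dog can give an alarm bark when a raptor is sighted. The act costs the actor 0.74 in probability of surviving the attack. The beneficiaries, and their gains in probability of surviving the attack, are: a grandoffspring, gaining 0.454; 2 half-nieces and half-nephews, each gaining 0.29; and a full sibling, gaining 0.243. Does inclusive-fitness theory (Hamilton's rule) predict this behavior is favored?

Hamilton's rule: the trait is favored when the sum of r·B over every recipient exceeds the actor's cost C.
r to a grandoffspring = 0.25 (two parent–offspring links: r = (1/2)^2 = 1/4).
r to a half-niece or half-nephew = 0.125 (half-aunt/uncle↔niece/nephew: one path of length 3: r = (1/2)^3 = 1/8).
r to a full sibling = 1/2 (full sibs share both parents — two paths of length 2: r = 2·(1/2)^2 = 1/2).
Summing one r·B term per recipient: 1·0.25·0.454 + 2·0.125·0.29 + 1·0.5·0.243 = 0.3075.
0.3075 < 0.74: the indirect benefit is less than the cost.

No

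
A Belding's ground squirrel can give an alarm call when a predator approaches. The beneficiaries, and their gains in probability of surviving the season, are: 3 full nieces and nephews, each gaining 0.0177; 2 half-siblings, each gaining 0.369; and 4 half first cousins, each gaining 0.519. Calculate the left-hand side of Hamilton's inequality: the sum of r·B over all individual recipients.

r to a full niece or nephew = 1/4 (full aunt/uncle↔niece/nephew: two paths of length 3 through the shared grandparent pair: r = 2·(1/2)^3 = 1/4).
r to a half-sibling = 1/4 (half-sibs share one parent — one path of length 2: r = (1/2)^2 = 1/4).
r to a half first cousin = 1/16 (half first cousins share one grandparent — one path of length 4: r = (1/2)^4 = 1/16).
Summing one r·B term per recipient: 3·0.25·0.0177 + 2·0.25·0.369 + 4·0.0625·0.519 = 0.327525.

0.327525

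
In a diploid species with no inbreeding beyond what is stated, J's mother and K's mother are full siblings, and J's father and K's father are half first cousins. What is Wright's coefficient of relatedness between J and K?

0.140625

With two independent routes of shared ancestry, r is the sum of the two contributions.
J and K are related in two ways: first cousins through their mothers (r = 1/8) and half second cousins through their fathers (r = 1/64).
r = 1/8 + 1/64 = 9/64 = 0.140625.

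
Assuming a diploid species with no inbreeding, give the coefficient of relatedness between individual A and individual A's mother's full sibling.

Each parent–offspring link contributes a factor of 1/2, and independent paths through distinct common ancestors add.
Full aunt/uncle↔niece/nephew: two paths of length 3 through the shared grandparent pair: r = 2·(1/2)^3 = 1/4.

0.25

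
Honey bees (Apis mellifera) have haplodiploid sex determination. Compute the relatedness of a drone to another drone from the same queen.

Haploid brothers each carry a random half of the queen's diploid genome, so on average they share half: r = 1/2.

0.5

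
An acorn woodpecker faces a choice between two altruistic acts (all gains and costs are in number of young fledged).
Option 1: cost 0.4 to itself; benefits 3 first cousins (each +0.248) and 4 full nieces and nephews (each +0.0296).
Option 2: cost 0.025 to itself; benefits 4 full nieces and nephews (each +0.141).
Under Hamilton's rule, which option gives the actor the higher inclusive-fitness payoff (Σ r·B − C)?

Option 1: r to a first cousin = 0.125.
Option 1: r to a full niece or nephew = 0.25.
Option 1: Σ r·B − C = (3·0.125·0.248 + 4·0.25·0.0296) − 0.4 = -0.2774.
Option 2: r to a full niece or nephew = 0.25.
Option 2: Σ r·B − C = (4·0.25·0.141) − 0.025 = 0.116.
Option 2 has the higher net inclusive-fitness payoff.

Option 2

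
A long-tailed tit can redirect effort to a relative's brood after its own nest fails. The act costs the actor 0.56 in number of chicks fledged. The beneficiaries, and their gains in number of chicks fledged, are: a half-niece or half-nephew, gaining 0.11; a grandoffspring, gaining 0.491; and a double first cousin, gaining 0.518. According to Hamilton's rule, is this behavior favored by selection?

Hamilton's rule: the trait is favored when the sum of r·B over every recipient exceeds the actor's cost C.
r to a half-niece or half-nephew = 0.125 (half-aunt/uncle↔niece/nephew: one path of length 3: r = (1/2)^3 = 1/8).
r to a grandoffspring = 1/4 (two parent–offspring links: r = (1/2)^2 = 1/4).
r to a double first cousin = 0.25 (double first cousins share both grandparent pairs — four paths of length 4: r = 4·(1/2)^4 = 1/4).
Summing one r·B term per recipient: 1·0.125·0.11 + 1·0.25·0.491 + 1·0.25·0.518 = 0.266.
0.266 < 0.56: the indirect benefit is less than the cost.

No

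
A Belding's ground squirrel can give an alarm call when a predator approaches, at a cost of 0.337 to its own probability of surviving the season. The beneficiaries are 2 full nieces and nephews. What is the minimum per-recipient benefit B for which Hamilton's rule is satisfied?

0.674

r to a full niece or nephew = 0.25 (full aunt/uncle↔niece/nephew: two paths of length 3 through the shared grandparent pair: r = 2·(1/2)^3 = 1/4).
Hamilton's rule with n recipients of equal r: n·r·B > C, so B > C/(n·r) = 0.337/(2·0.25) = 0.674.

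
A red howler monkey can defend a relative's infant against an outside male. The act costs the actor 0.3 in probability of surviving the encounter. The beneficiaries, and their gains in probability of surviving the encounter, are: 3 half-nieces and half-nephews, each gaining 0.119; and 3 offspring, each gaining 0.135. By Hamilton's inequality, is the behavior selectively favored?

Hamilton's rule: the trait is favored when the sum of r·B over every recipient exceeds the actor's cost C.
r to a half-niece or half-nephew = 0.125 (half-aunt/uncle↔niece/nephew: one path of length 3: r = (1/2)^3 = 1/8).
r to an offspring = 0.5 (one parent–offspring link: r = (1/2)^1 = 1/2).
Summing one r·B term per recipient: 3·0.125·0.119 + 3·0.5·0.135 = 0.247125.
0.247125 < 0.3: the indirect benefit is less than the cost.

No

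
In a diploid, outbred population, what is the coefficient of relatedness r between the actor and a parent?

One parent–offspring link: r = (1/2)^1 = 1/2.

0.5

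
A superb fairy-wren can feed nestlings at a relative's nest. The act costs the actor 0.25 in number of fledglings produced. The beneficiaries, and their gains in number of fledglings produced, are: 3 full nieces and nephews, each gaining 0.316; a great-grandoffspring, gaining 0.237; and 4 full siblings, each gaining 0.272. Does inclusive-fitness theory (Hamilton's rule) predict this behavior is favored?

Hamilton's rule: the trait is favored when the sum of r·B over every recipient exceeds the actor's cost C.
r to a full niece or nephew = 1/4 (full aunt/uncle↔niece/nephew: two paths of length 3 through the shared grandparent pair: r = 2·(1/2)^3 = 1/4).
r to a great-grandoffspring = 1/8 (three parent–offspring links: r = (1/2)^3 = 1/8).
r to a full sibling = 0.5 (full sibs share both parents — two paths of length 2: r = 2·(1/2)^2 = 1/2).
Summing one r·B term per recipient: 3·0.25·0.316 + 1·0.125·0.237 + 4·0.5·0.272 = 0.810625.
0.810625 > 0.25: the indirect benefit exceeds the cost.

Yes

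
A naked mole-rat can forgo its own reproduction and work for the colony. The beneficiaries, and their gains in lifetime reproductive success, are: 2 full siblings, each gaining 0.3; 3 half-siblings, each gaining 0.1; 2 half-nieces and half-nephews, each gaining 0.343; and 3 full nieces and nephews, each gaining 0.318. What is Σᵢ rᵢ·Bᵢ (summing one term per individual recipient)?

0.69925

r to a full sibling = 0.5 (full sibs share both parents — two paths of length 2: r = 2·(1/2)^2 = 1/2).
r to a half-sibling = 0.25 (half-sibs share one parent — one path of length 2: r = (1/2)^2 = 1/4).
r to a half-niece or half-nephew = 0.125 (half-aunt/uncle↔niece/nephew: one path of length 3: r = (1/2)^3 = 1/8).
r to a full niece or nephew = 0.25 (full aunt/uncle↔niece/nephew: two paths of length 3 through the shared grandparent pair: r = 2·(1/2)^3 = 1/4).
Summing one r·B term per recipient: 2·0.5·0.3 + 3·0.25·0.1 + 2·0.125·0.343 + 3·0.25·0.318 = 0.69925.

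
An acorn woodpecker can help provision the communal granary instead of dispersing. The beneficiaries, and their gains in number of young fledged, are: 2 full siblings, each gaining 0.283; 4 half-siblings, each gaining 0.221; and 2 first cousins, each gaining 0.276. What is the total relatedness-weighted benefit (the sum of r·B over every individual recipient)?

0.573

r to a full sibling = 0.5 (full sibs share both parents — two paths of length 2: r = 2·(1/2)^2 = 1/2).
r to a half-sibling = 0.25 (half-sibs share one parent — one path of length 2: r = (1/2)^2 = 1/4).
r to a first cousin = 0.125 (first cousins share one grandparent pair — two paths of length 4: r = 2·(1/2)^4 = 1/8).
Summing one r·B term per recipient: 2·0.5·0.283 + 4·0.25·0.221 + 2·0.125·0.276 = 0.573.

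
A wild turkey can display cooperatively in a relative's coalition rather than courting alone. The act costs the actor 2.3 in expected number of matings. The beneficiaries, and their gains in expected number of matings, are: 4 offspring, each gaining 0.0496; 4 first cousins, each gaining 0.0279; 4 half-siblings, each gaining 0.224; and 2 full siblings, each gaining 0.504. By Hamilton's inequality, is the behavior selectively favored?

No

Hamilton's rule: the trait is favored when the sum of r·B over every recipient exceeds the actor's cost C.
r to an offspring = 0.5 (one parent–offspring link: r = (1/2)^1 = 1/2).
r to a first cousin = 1/8 (first cousins share one grandparent pair — two paths of length 4: r = 2·(1/2)^4 = 1/8).
r to a half-sibling = 0.25 (half-sibs share one parent — one path of length 2: r = (1/2)^2 = 1/4).
r to a full sibling = 1/2 (full sibs share both parents — two paths of length 2: r = 2·(1/2)^2 = 1/2).
Summing one r·B term per recipient: 4·0.5·0.0496 + 4·0.125·0.0279 + 4·0.25·0.224 + 2·0.5·0.504 = 0.84115.
0.84115 < 2.3: the indirect benefit is less than the cost.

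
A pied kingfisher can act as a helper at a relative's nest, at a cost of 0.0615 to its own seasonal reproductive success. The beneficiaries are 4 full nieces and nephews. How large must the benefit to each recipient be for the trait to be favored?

0.0615

r to a full niece or nephew = 0.25 (full aunt/uncle↔niece/nephew: two paths of length 3 through the shared grandparent pair: r = 2·(1/2)^3 = 1/4).
Hamilton's rule with n recipients of equal r: n·r·B > C, so B > C/(n·r) = 0.0615/(4·0.25) = 0.0615.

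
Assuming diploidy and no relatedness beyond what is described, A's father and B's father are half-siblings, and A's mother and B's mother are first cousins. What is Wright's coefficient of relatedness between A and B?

0.09375

Relatedness sums over independent paths through distinct common ancestors.
A and B are related in two ways: half first cousins through their fathers (r = 1/16) and second cousins through their mothers (r = 1/32).
r = 1/16 + 1/32 = 0.09375.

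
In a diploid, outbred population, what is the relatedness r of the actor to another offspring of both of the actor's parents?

Each parent–offspring link contributes a factor of 1/2, and independent paths through distinct common ancestors add.
Full sibs share both parents — two paths of length 2: r = 2·(1/2)^2 = 1/2.

0.5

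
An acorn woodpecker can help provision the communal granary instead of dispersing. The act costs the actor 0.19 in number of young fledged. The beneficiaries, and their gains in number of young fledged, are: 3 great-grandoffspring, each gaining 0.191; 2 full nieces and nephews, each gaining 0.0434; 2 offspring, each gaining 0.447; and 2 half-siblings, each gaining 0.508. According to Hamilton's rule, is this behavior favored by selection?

Hamilton's rule: the trait is favored when the sum of r·B over every recipient exceeds the actor's cost C.
r to a great-grandoffspring = 1/8 (three parent–offspring links: r = (1/2)^3 = 1/8).
r to a full niece or nephew = 1/4 (full aunt/uncle↔niece/nephew: two paths of length 3 through the shared grandparent pair: r = 2·(1/2)^3 = 1/4).
r to an offspring = 0.5 (one parent–offspring link: r = (1/2)^1 = 1/2).
r to a half-sibling = 0.25 (half-sibs share one parent — one path of length 2: r = (1/2)^2 = 1/4).
Summing one r·B term per recipient: 3·0.125·0.191 + 2·0.25·0.0434 + 2·0.5·0.447 + 2·0.25·0.508 = 0.794325.
0.794325 > 0.19: the indirect benefit exceeds the cost.

Yes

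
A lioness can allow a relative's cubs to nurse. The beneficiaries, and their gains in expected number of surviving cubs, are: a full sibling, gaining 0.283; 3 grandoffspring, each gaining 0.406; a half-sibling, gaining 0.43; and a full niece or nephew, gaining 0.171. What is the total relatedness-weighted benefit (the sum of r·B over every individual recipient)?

r to a full sibling = 0.5 (full sibs share both parents — two paths of length 2: r = 2·(1/2)^2 = 1/2).
r to a grandoffspring = 1/4 (two parent–offspring links: r = (1/2)^2 = 1/4).
r to a half-sibling = 0.25 (half-sibs share one parent — one path of length 2: r = (1/2)^2 = 1/4).
r to a full niece or nephew = 0.25 (full aunt/uncle↔niece/nephew: two paths of length 3 through the shared grandparent pair: r = 2·(1/2)^3 = 1/4).
Summing one r·B term per recipient: 1·0.5·0.283 + 3·0.25·0.406 + 1·0.25·0.43 + 1·0.25·0.171 = 0.59625.

0.59625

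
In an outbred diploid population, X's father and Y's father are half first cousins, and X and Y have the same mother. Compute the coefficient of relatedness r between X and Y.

0.265625

Relatedness sums over independent paths through distinct common ancestors.
X and Y are related in two ways: half second cousins through their fathers (r = 1/64) and half-sibs through their shared mother (r = 1/4).
r = 1/64 + 1/4 = 17/64 = 0.265625.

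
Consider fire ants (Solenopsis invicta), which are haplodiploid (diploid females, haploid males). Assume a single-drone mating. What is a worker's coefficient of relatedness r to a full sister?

0.75

Haplodiploid full sisters inherit their father's entire haploid genome identically (contributing 1/2) and on average half of their mother's contribution (1/2 · 1/2 = 1/4); r = 1/2 + 1/4 = 3/4.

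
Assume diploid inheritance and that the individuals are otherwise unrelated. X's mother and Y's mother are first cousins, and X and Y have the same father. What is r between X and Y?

0.28125

With two independent routes of shared ancestry, r is the sum of the two contributions.
X and Y are related in two ways: second cousins through their mothers (r = 1/32) and half-sibs through their shared father (r = 1/4).
r = 1/32 + 1/4 = 0.28125.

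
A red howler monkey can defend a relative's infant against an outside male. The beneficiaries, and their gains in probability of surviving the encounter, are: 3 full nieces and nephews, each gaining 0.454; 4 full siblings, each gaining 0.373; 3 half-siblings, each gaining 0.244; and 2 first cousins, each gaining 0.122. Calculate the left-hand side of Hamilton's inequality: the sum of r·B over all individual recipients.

1.3

r to a full niece or nephew = 0.25 (full aunt/uncle↔niece/nephew: two paths of length 3 through the shared grandparent pair: r = 2·(1/2)^3 = 1/4).
r to a full sibling = 1/2 (full sibs share both parents — two paths of length 2: r = 2·(1/2)^2 = 1/2).
r to a half-sibling = 0.25 (half-sibs share one parent — one path of length 2: r = (1/2)^2 = 1/4).
r to a first cousin = 0.125 (first cousins share one grandparent pair — two paths of length 4: r = 2·(1/2)^4 = 1/8).
Summing one r·B term per recipient: 3·0.25·0.454 + 4·0.5·0.373 + 3·0.25·0.244 + 2·0.125·0.122 = 1.3.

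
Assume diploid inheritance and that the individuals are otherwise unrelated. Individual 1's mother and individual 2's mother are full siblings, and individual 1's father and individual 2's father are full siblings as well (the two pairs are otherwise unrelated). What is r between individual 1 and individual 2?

Relatedness sums over independent paths through distinct common ancestors.
Individual 1 and individual 2 are related in two ways: first cousins through their mothers (r = 1/8) and first cousins through their fathers (r = 1/8) — i.e. double first cousins.
r = 1/8 + 1/8 = 0.25.

0.25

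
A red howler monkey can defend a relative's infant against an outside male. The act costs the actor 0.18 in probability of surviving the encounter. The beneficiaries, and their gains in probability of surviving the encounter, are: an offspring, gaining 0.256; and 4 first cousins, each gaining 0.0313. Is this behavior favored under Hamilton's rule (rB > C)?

Hamilton's rule: the trait is favored when the sum of r·B over every recipient exceeds the actor's cost C.
r to an offspring = 0.5 (one parent–offspring link: r = (1/2)^1 = 1/2).
r to a first cousin = 0.125 (first cousins share one grandparent pair — two paths of length 4: r = 2·(1/2)^4 = 1/8).
Summing one r·B term per recipient: 1·0.5·0.256 + 4·0.125·0.0313 = 0.14365.
0.14365 < 0.18: the indirect benefit is less than the cost.

No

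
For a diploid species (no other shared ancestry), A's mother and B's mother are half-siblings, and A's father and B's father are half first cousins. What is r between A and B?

0.078125

Wright's path rule: contributions from independent ancestry routes add.
A and B are related in two ways: half first cousins through their mothers (r = 1/16) and half second cousins through their fathers (r = 1/64).
r = 1/16 + 1/64 = 0.078125.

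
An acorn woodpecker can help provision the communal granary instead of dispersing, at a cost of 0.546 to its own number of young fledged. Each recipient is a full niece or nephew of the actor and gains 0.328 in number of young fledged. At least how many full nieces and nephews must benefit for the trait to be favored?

7

r to a full niece or nephew = 0.25 (full aunt/uncle↔niece/nephew: two paths of length 3 through the shared grandparent pair: r = 2·(1/2)^3 = 1/4).
Hamilton's rule: n·r·B > C  ⇒  n > C/(r·B) = 0.546/(0.25·0.328) = 6.659.
The smallest integer exceeding 6.659 is 7.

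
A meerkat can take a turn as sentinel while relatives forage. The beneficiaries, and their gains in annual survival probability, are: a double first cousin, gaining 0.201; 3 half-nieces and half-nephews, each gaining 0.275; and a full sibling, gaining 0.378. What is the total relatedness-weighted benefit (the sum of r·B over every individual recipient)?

0.342375

r to a double first cousin = 0.25 (double first cousins share both grandparent pairs — four paths of length 4: r = 4·(1/2)^4 = 1/4).
r to a half-niece or half-nephew = 0.125 (half-aunt/uncle↔niece/nephew: one path of length 3: r = (1/2)^3 = 1/8).
r to a full sibling = 0.5 (full sibs share both parents — two paths of length 2: r = 2·(1/2)^2 = 1/2).
Summing one r·B term per recipient: 1·0.25·0.201 + 3·0.125·0.275 + 1·0.5·0.378 = 0.342375.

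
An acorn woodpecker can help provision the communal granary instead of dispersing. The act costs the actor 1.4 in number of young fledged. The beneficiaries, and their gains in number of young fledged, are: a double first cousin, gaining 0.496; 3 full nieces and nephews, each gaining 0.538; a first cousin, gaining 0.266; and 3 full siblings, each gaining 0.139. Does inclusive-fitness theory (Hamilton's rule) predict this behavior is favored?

No

Hamilton's rule: the trait is favored when the sum of r·B over every recipient exceeds the actor's cost C.
r to a double first cousin = 0.25 (double first cousins share both grandparent pairs — four paths of length 4: r = 4·(1/2)^4 = 1/4).
r to a full niece or nephew = 1/4 (full aunt/uncle↔niece/nephew: two paths of length 3 through the shared grandparent pair: r = 2·(1/2)^3 = 1/4).
r to a first cousin = 0.125 (first cousins share one grandparent pair — two paths of length 4: r = 2·(1/2)^4 = 1/8).
r to a full sibling = 0.5 (full sibs share both parents — two paths of length 2: r = 2·(1/2)^2 = 1/2).
Summing one r·B term per recipient: 1·0.25·0.496 + 3·0.25·0.538 + 1·0.125·0.266 + 3·0.5·0.139 = 0.76925.
0.76925 < 1.4: the indirect benefit is less than the cost.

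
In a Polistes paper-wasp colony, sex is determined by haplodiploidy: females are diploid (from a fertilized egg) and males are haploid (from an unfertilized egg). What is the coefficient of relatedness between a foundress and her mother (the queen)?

0.5

One meiotic link between diploid queen and diploid daughter: r = 1/2.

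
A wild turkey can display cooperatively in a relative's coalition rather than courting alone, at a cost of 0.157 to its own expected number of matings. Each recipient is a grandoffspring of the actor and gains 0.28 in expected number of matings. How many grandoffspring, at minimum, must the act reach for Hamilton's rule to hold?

r to a grandoffspring = 1/4 (two parent–offspring links: r = (1/2)^2 = 1/4).
Hamilton's rule: n·r·B > C  ⇒  n > C/(r·B) = 0.157/(0.25·0.28) = 2.243.
The smallest integer exceeding 2.243 is 3.

3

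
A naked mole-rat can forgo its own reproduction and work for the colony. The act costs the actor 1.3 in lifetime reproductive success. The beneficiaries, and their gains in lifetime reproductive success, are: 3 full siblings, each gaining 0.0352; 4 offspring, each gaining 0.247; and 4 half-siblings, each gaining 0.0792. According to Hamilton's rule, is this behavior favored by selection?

No

Hamilton's rule: the trait is favored when the sum of r·B over every recipient exceeds the actor's cost C.
r to a full sibling = 0.5 (full sibs share both parents — two paths of length 2: r = 2·(1/2)^2 = 1/2).
r to an offspring = 0.5 (one parent–offspring link: r = (1/2)^1 = 1/2).
r to a half-sibling = 1/4 (half-sibs share one parent — one path of length 2: r = (1/2)^2 = 1/4).
Summing one r·B term per recipient: 3·0.5·0.0352 + 4·0.5·0.247 + 4·0.25·0.0792 = 0.626.
0.626 < 1.3: the indirect benefit is less than the cost.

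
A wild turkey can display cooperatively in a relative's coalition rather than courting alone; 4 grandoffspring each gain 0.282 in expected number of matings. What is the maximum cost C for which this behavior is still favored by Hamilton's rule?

r to a grandoffspring = 0.25 (two parent–offspring links: r = (1/2)^2 = 1/4).
Hamilton's rule: n·r·B > C, so the trait is favored while C < n·r·B = 4·0.25·0.282 = 0.282.

0.282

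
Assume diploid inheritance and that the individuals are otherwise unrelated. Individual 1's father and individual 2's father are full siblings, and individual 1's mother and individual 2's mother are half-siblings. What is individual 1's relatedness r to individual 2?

With two independent routes of shared ancestry, r is the sum of the two contributions.
Individual 1 and individual 2 are related in two ways: first cousins through their fathers (r = 1/8) and half first cousins through their mothers (r = 1/16).
r = 1/8 + 1/16 = 3/16 = 0.1875.

0.1875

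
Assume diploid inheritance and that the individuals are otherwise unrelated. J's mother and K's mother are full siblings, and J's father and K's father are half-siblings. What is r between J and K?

0.1875

With two independent routes of shared ancestry, r is the sum of the two contributions.
J and K are related in two ways: first cousins through their mothers (r = 1/8) and half first cousins through their fathers (r = 1/16).
r = 1/8 + 1/16 = 0.1875.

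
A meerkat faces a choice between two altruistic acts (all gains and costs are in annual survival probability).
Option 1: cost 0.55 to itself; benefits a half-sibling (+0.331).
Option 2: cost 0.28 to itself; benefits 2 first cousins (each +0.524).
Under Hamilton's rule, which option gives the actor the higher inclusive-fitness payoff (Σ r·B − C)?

Option 2

Option 1: r to a half-sibling = 0.25.
Option 1: Σ r·B − C = (1·0.25·0.331) − 0.55 = -0.46725.
Option 2: r to a first cousin = 0.125.
Option 2: Σ r·B − C = (2·0.125·0.524) − 0.28 = -0.149.
Option 2 has the higher net inclusive-fitness payoff.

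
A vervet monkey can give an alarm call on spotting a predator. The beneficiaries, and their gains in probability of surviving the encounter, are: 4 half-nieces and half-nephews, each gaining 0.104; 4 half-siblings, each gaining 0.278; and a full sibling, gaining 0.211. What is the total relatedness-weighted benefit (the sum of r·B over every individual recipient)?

0.4355

r to a half-niece or half-nephew = 0.125 (half-aunt/uncle↔niece/nephew: one path of length 3: r = (1/2)^3 = 1/8).
r to a half-sibling = 0.25 (half-sibs share one parent — one path of length 2: r = (1/2)^2 = 1/4).
r to a full sibling = 0.5 (full sibs share both parents — two paths of length 2: r = 2·(1/2)^2 = 1/2).
Summing one r·B term per recipient: 4·0.125·0.104 + 4·0.25·0.278 + 1·0.5·0.211 = 0.4355.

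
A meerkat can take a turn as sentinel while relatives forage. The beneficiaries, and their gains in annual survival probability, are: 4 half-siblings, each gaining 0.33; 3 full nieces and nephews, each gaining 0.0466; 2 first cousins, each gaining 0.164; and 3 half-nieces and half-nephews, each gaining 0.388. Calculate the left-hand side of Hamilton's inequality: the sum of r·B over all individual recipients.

r to a half-sibling = 0.25 (half-sibs share one parent — one path of length 2: r = (1/2)^2 = 1/4).
r to a full niece or nephew = 0.25 (full aunt/uncle↔niece/nephew: two paths of length 3 through the shared grandparent pair: r = 2·(1/2)^3 = 1/4).
r to a first cousin = 0.125 (first cousins share one grandparent pair — two paths of length 4: r = 2·(1/2)^4 = 1/8).
r to a half-niece or half-nephew = 0.125 (half-aunt/uncle↔niece/nephew: one path of length 3: r = (1/2)^3 = 1/8).
Summing one r·B term per recipient: 4·0.25·0.33 + 3·0.25·0.0466 + 2·0.125·0.164 + 3·0.125·0.388 = 0.55145.

0.55145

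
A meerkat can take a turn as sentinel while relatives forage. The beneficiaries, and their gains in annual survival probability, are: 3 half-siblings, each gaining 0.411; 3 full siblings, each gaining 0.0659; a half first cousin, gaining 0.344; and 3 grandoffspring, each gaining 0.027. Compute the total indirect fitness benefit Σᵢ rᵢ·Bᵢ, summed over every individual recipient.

0.44885

r to a half-sibling = 0.25 (half-sibs share one parent — one path of length 2: r = (1/2)^2 = 1/4).
r to a full sibling = 0.5 (full sibs share both parents — two paths of length 2: r = 2·(1/2)^2 = 1/2).
r to a half first cousin = 0.0625 (half first cousins share one grandparent — one path of length 4: r = (1/2)^4 = 1/16).
r to a grandoffspring = 1/4 (two parent–offspring links: r = (1/2)^2 = 1/4).
Summing one r·B term per recipient: 3·0.25·0.411 + 3·0.5·0.0659 + 1·0.0625·0.344 + 3·0.25·0.027 = 0.44885.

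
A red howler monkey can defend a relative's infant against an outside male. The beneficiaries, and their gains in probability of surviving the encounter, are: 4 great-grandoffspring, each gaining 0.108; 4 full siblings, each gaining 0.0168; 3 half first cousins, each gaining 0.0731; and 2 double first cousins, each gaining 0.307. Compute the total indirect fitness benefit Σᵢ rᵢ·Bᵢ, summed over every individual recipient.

r to a great-grandoffspring = 1/8 (three parent–offspring links: r = (1/2)^3 = 1/8).
r to a full sibling = 1/2 (full sibs share both parents — two paths of length 2: r = 2·(1/2)^2 = 1/2).
r to a half first cousin = 1/16 (half first cousins share one grandparent — one path of length 4: r = (1/2)^4 = 1/16).
r to a double first cousin = 1/4 (double first cousins share both grandparent pairs — four paths of length 4: r = 4·(1/2)^4 = 1/4).
Summing one r·B term per recipient: 4·0.125·0.108 + 4·0.5·0.0168 + 3·0.0625·0.0731 + 2·0.25·0.307 = 0.25480625.

0.25480625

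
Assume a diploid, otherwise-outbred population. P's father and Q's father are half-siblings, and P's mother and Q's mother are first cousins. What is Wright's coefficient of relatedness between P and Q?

With two independent routes of shared ancestry, r is the sum of the two contributions.
P and Q are related in two ways: half first cousins through their fathers (r = 1/16) and second cousins through their mothers (r = 1/32).
r = 1/16 + 1/32 = 0.09375.

0.09375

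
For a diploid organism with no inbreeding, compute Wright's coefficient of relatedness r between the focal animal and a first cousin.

0.125

First cousins share one grandparent pair — two paths of length 4: r = 2·(1/2)^4 = 1/8.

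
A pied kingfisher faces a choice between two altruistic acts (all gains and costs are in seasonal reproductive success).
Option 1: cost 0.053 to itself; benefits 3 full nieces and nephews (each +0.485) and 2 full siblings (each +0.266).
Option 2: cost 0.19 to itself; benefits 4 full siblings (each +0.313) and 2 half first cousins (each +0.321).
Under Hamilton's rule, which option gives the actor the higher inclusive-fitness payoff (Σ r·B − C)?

Option 1: r to a full niece or nephew = 0.25.
Option 1: r to a full sibling = 0.5.
Option 1: Σ r·B − C = (3·0.25·0.485 + 2·0.5·0.266) − 0.053 = 0.57675.
Option 2: r to a full sibling = 0.5.
Option 2: r to a half first cousin = 0.0625.
Option 2: Σ r·B − C = (4·0.5·0.313 + 2·0.0625·0.321) − 0.19 = 0.476125.
Option 1 has the higher net inclusive-fitness payoff.

Option 1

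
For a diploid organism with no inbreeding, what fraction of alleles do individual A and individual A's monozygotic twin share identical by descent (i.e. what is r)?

Each parent–offspring link contributes a factor of 1/2, and independent paths through distinct common ancestors add.
Monozygotic twins share every allele identical by descent: r = 1.

1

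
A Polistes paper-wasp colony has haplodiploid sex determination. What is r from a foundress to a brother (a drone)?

0.25

Her haploid brother carries none of their father's genes and a random half of their mother's genome; that half matches the maternal half of her own genome with probability 1/2: r = 1/2 · 1/2 = 1/4.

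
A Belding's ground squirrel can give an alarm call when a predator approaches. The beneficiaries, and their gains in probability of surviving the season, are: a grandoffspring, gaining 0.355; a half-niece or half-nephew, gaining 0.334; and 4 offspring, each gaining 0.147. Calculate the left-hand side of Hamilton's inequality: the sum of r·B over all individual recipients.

0.4245

r to a grandoffspring = 0.25 (two parent–offspring links: r = (1/2)^2 = 1/4).
r to a half-niece or half-nephew = 0.125 (half-aunt/uncle↔niece/nephew: one path of length 3: r = (1/2)^3 = 1/8).
r to an offspring = 1/2 (one parent–offspring link: r = (1/2)^1 = 1/2).
Summing one r·B term per recipient: 1·0.25·0.355 + 1·0.125·0.334 + 4·0.5·0.147 = 0.4245.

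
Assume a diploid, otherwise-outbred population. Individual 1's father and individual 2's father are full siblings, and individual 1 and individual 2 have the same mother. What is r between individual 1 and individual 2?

0.375

Relatedness sums over independent paths through distinct common ancestors.
Individual 1 and individual 2 are related in two ways: first cousins through their fathers (r = 1/8) and half-sibs through their shared mother (r = 1/4).
r = 1/8 + 1/4 = 3/8 = 0.375.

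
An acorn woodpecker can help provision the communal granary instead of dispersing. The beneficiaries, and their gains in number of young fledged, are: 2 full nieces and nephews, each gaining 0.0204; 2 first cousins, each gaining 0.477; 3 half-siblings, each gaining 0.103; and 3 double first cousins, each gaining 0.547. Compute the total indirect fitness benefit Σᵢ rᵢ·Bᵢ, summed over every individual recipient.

r to a full niece or nephew = 1/4 (full aunt/uncle↔niece/nephew: two paths of length 3 through the shared grandparent pair: r = 2·(1/2)^3 = 1/4).
r to a first cousin = 1/8 (first cousins share one grandparent pair — two paths of length 4: r = 2·(1/2)^4 = 1/8).
r to a half-sibling = 0.25 (half-sibs share one parent — one path of length 2: r = (1/2)^2 = 1/4).
r to a double first cousin = 1/4 (double first cousins share both grandparent pairs — four paths of length 4: r = 4·(1/2)^4 = 1/4).
Summing one r·B term per recipient: 2·0.25·0.0204 + 2·0.125·0.477 + 3·0.25·0.103 + 3·0.25·0.547 = 0.61695.

0.61695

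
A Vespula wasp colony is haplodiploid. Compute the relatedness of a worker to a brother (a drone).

0.25

Her haploid brother carries none of their father's genes and a random half of their mother's genome; that half matches the maternal half of her own genome with probability 1/2: r = 1/2 · 1/2 = 1/4.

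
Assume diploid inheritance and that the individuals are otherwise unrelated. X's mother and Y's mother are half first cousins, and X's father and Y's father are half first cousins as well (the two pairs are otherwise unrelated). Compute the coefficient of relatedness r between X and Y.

With two independent routes of shared ancestry, r is the sum of the two contributions.
X and Y are related in two ways: half second cousins through their mothers (r = 1/64) and half second cousins through their fathers (r = 1/64).
r = 1/64 + 1/64 = 0.03125.

0.03125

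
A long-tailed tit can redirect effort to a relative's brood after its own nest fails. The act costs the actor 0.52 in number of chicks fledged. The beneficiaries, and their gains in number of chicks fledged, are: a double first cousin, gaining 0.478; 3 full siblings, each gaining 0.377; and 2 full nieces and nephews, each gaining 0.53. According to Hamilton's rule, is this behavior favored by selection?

Yes

Hamilton's rule: the trait is favored when the sum of r·B over every recipient exceeds the actor's cost C.
r to a double first cousin = 1/4 (double first cousins share both grandparent pairs — four paths of length 4: r = 4·(1/2)^4 = 1/4).
r to a full sibling = 1/2 (full sibs share both parents — two paths of length 2: r = 2·(1/2)^2 = 1/2).
r to a full niece or nephew = 0.25 (full aunt/uncle↔niece/nephew: two paths of length 3 through the shared grandparent pair: r = 2·(1/2)^3 = 1/4).
Summing one r·B term per recipient: 1·0.25·0.478 + 3·0.5·0.377 + 2·0.25·0.53 = 0.95.
0.95 > 0.52: the indirect benefit exceeds the cost.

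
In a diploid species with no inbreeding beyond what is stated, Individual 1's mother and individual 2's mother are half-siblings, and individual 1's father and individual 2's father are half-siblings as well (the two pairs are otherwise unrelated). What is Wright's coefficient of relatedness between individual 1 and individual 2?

0.125

Independent pedigree routes through distinct common ancestors add.
Individual 1 and individual 2 are related in two ways: half first cousins through their mothers (r = 1/16) and half first cousins through their fathers (r = 1/16).
r = 1/16 + 1/16 = 1/8 = 0.125.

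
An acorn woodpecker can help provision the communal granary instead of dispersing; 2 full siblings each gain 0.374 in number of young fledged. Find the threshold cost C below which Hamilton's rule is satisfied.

r to a full sibling = 0.5 (full sibs share both parents — two paths of length 2: r = 2·(1/2)^2 = 1/2).
Hamilton's rule: n·r·B > C, so the trait is favored while C < n·r·B = 2·0.5·0.374 = 0.374.

0.374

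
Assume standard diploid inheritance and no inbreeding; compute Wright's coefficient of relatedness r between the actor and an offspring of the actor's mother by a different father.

0.25

Each parent–offspring link contributes a factor of 1/2, and independent paths through distinct common ancestors add.
Half-sibs share one parent — one path of length 2: r = (1/2)^2 = 1/4.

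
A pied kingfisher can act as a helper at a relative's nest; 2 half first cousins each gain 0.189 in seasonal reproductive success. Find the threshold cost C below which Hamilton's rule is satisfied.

0.023625

r to a half first cousin = 0.0625 (half first cousins share one grandparent — one path of length 4: r = (1/2)^4 = 1/16).
Hamilton's rule: n·r·B > C, so the trait is favored while C < n·r·B = 2·0.0625·0.189 = 0.023625.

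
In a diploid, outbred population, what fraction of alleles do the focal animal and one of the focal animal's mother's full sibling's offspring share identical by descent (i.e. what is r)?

0.125

Each parent–offspring link contributes a factor of 1/2, and independent paths through distinct common ancestors add.
First cousins share one grandparent pair — two paths of length 4: r = 2·(1/2)^4 = 1/8.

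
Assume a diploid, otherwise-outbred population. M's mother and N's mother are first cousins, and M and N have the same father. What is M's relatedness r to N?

0.28125

With two independent routes of shared ancestry, r is the sum of the two contributions.
M and N are related in two ways: second cousins through their mothers (r = 1/32) and half-sibs through their shared father (r = 1/4).
r = 1/32 + 1/4 = 9/32 = 0.28125.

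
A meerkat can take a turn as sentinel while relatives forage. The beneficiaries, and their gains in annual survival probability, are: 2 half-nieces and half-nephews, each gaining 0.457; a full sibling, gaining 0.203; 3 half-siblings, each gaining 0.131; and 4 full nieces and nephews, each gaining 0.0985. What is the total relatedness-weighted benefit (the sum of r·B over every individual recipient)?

0.4125

r to a half-niece or half-nephew = 0.125 (half-aunt/uncle↔niece/nephew: one path of length 3: r = (1/2)^3 = 1/8).
r to a full sibling = 1/2 (full sibs share both parents — two paths of length 2: r = 2·(1/2)^2 = 1/2).
r to a half-sibling = 0.25 (half-sibs share one parent — one path of length 2: r = (1/2)^2 = 1/4).
r to a full niece or nephew = 1/4 (full aunt/uncle↔niece/nephew: two paths of length 3 through the shared grandparent pair: r = 2·(1/2)^3 = 1/4).
Summing one r·B term per recipient: 2·0.125·0.457 + 1·0.5·0.203 + 3·0.25·0.131 + 4·0.25·0.0985 = 0.4125.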